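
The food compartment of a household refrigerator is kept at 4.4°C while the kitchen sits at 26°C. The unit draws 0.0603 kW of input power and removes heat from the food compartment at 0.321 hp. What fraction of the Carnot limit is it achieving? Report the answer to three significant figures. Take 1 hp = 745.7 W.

0.309

Converting, Q̇_C = 0.3210 hp = 0.2394 kW, so COP_actual = Q̇_C/Ẇ = 0.2394/0.06030 = 3.970.
In absolute terms T_C = 277.55 K and T_H = 299.15 K, so ΔT = 21.60 K.
COP_Carnot = T_C/ΔT = 277.55/21.60 = 12.85.
η_II = COP_actual/COP_Carnot = 3.970/12.85 = 0.3089.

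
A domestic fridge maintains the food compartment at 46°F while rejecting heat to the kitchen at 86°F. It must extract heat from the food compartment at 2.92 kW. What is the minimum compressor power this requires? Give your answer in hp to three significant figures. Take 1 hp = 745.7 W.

0.310 hp

In absolute terms T_C = 280.93 K and T_H = 303.15 K, so ΔT = 22.22 K.
COP_Carnot = T_C/ΔT = 280.93/22.22 = 12.64.
Ẇ_min = Q̇/COP_Carnot = 2.920/12.64 = 0.2310 kW = 0.3098 hp.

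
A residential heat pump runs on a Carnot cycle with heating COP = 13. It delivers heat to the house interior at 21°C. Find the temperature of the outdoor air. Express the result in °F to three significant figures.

29.1 °F

COP_HP = T_H/(T_H − T_C) gives T_H − T_C = T_H/COP.
With T_H = 294.15 K, T_C = 294.15 × (1 − 1/13) = 271.52 K.
Converting, 271.52 K = 29.07°F.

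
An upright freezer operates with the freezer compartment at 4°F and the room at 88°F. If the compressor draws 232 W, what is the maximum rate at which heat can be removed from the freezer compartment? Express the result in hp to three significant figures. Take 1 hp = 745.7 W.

In absolute terms T_C = 257.59 K and T_H = 304.26 K, so ΔT = 46.67 K.
COP_Carnot = T_C/ΔT = 257.59/46.67 = 5.520.
Q̇_max = COP_Carnot × Ẇ = 5.520 × 232.0 W = 1281 W = 1.717 hp.

1.72 hp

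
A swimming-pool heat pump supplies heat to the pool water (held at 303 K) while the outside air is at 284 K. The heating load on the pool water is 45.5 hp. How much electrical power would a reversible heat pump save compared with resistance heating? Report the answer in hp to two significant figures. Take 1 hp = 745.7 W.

43 hp

The reservoir spacing is ΔT = 303 − 284 = 19.00 K.
COP_Carnot = T_H/ΔT = 303.00/19.00 = 15.95.
Resistance heating needs Ẇ_res = Q̇_H = 45.50 hp; the reversible heat pump needs only Ẇ_hp = Q̇_H/COP = 2.853 hp.
Saving = 45.50 − 2.853 = 42.65 hp.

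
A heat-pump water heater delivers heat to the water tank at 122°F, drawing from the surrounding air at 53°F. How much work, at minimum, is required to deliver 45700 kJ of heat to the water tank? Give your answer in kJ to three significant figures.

In absolute terms T_C = 284.82 K and T_H = 323.15 K, so ΔT = 38.33 K.
The reversible limit is COP_HP = T_H/ΔT = 8.430, so W_min = Q_H/COP = Q_H·ΔT/T_H.
W_min = 45700 × 38.33/323.15 = 5421 kJ.

5420 kJ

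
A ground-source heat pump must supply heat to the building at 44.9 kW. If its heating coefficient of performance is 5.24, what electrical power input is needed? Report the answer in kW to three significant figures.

Ẇ = Q̇_H/COP_HP = 44.90/5.24 = 8.569 kW.

8.57 kW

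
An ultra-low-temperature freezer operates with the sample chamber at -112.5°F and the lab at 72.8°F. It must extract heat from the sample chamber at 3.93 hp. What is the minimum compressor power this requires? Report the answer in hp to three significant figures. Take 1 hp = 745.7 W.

2.10 hp

In absolute terms T_C = 192.87 K and T_H = 295.82 K, so ΔT = 102.9 K.
COP_Carnot = T_C/ΔT = 192.87/102.9 = 1.874.
Ẇ_min = Q̇/COP_Carnot = 3.930/1.874 = 2.098 hp.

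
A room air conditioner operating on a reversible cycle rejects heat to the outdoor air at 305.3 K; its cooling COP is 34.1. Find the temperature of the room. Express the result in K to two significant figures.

For a Carnot refrigerator COP_R = T_C/(T_H − T_C), so T_C = COP·T_H/(1 + COP).
With T_H = 305.30 K, T_C = 34.1 × 305.30/35.10 = 296.60 K.

300 K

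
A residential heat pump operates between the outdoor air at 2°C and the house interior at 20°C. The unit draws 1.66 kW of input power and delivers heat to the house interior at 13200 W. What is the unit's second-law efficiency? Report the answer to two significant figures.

0.49

Converting, Q̇_H = 13200 W = 13.20 kW, so COP_actual = Q̇_H/Ẇ = 13.20/1.660 = 7.952.
In absolute terms T_C = 275.15 K and T_H = 293.15 K, so ΔT = 18.00 K.
COP_Carnot = T_H/ΔT = 293.15/18.00 = 16.29.
η_II = COP_actual/COP_Carnot = 7.952/16.29 = 0.4883.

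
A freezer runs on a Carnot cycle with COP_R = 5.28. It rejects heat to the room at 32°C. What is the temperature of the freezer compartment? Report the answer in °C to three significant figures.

-16.6 °C

For a Carnot refrigerator COP_R = T_C/(T_H − T_C), so T_C = COP·T_H/(1 + COP).
With T_H = 305.15 K, T_C = 5.28 × 305.15/6.280 = 256.56 K.
Converting, 256.56 K = -16.59°C.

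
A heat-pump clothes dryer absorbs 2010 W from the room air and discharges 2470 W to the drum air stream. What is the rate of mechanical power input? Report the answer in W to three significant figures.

For a cyclic device the first law requires Q̇_H = Q̇_C + Ẇ.
Ẇ = Q̇_H − Q̇_C = 460.0 W.

460 W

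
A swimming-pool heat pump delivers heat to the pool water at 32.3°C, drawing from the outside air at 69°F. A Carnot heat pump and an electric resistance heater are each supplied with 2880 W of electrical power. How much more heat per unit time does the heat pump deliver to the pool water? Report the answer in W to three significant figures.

72000 W

In absolute terms T_C = 293.71 K and T_H = 305.45 K, so ΔT = 11.74 K.
COP_Carnot = T_H/ΔT = 305.45/11.74 = 26.01.
The heat pump delivers Q̇_H = COP × Ẇ = 74900 W; the resistance heater delivers Ẇ = 2880 W.
Extra = (COP − 1)·Ẇ = 72020 W.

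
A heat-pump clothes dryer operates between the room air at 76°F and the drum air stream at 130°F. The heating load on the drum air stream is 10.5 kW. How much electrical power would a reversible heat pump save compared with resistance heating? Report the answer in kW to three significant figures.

9.54 kW

In absolute terms T_C = 297.59 K and T_H = 327.59 K, so ΔT = 30.00 K.
COP_Carnot = T_H/ΔT = 327.59/30.00 = 10.92.
Resistance heating needs Ẇ_res = Q̇_H = 10.50 kW; the reversible heat pump needs only Ẇ_hp = Q̇_H/COP = 0.9616 kW.
Saving = 10.50 − 0.9616 = 9.538 kW.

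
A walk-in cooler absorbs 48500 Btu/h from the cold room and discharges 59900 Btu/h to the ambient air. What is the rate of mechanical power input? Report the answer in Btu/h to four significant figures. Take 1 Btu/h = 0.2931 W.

11400 Btu/h

For a cyclic device the first law requires Q̇_H = Q̇_C + Ẇ.
Ẇ = Q̇_H − Q̇_C = 11400 Btu/h.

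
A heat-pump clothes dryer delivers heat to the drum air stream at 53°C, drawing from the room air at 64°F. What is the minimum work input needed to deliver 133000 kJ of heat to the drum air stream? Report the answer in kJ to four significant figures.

14360 kJ

In absolute terms T_C = 290.93 K and T_H = 326.15 K, so ΔT = 35.22 K.
The reversible limit is COP_HP = T_H/ΔT = 9.260, so W_min = Q_H/COP = Q_H·ΔT/T_H.
W_min = 133000 × 35.22/326.15 = 14360 kJ.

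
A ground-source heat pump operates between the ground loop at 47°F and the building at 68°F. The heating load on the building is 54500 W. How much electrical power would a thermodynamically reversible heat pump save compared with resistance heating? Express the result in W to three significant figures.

52300 W

In absolute terms T_C = 281.48 K and T_H = 293.15 K, so ΔT = 11.67 K.
COP_Carnot = T_H/ΔT = 293.15/11.67 = 25.13.
Resistance heating needs Ẇ_res = Q̇_H = 54500 W; the reversible heat pump needs only Ẇ_hp = Q̇_H/COP = 2169 W.
Saving = 54500 − 2169 = 52330 W.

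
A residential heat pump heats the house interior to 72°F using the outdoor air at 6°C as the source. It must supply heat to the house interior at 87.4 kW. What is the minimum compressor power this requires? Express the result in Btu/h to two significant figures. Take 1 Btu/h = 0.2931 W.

In absolute terms T_C = 279.15 K and T_H = 295.37 K, so ΔT = 16.22 K.
COP_Carnot = T_H/ΔT = 295.37/16.22 = 18.21.
Ẇ_min = Q̇/COP_Carnot = 87.40/18.21 = 4.800 kW = 16380 Btu/h.

16000 Btu/h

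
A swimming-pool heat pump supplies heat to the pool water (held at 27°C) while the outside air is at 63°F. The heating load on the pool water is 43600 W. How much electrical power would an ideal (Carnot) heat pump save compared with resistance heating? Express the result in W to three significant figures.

In absolute terms T_C = 290.37 K and T_H = 300.15 K, so ΔT = 9.778 K.
COP_Carnot = T_H/ΔT = 300.15/9.778 = 30.70.
Resistance heating needs Ẇ_res = Q̇_H = 43600 W; the reversible heat pump needs only Ẇ_hp = Q̇_H/COP = 1420 W.
Saving = 43600 − 1420 = 42180 W.

42200 W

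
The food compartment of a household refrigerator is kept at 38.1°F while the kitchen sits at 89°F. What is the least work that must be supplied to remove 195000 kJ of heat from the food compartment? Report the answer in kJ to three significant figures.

In absolute terms T_C = 276.54 K and T_H = 304.82 K, so ΔT = 28.28 K.
The reversible limit is COP_R = T_C/ΔT = 9.779, so W_min = Q_C/COP = Q_C·ΔT/T_C.
W_min = 195000 × 28.28/276.54 = 19940 kJ.

19900 kJ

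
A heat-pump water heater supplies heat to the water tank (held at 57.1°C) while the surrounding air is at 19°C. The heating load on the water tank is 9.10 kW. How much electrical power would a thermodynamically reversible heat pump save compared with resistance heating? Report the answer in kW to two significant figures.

In absolute terms T_C = 292.15 K and T_H = 330.25 K, so ΔT = 38.10 K.
COP_Carnot = T_H/ΔT = 330.25/38.10 = 8.668.
Resistance heating needs Ẇ_res = Q̇_H = 9.100 kW; the reversible heat pump needs only Ẇ_hp = Q̇_H/COP = 1.050 kW.
Saving = 9.100 − 1.050 = 8.050 kW.

8.1 kW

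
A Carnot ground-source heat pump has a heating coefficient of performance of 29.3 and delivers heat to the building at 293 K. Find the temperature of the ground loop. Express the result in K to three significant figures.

283 K

COP_HP = T_H/(T_H − T_C) gives T_H − T_C = T_H/COP.
With T_H = 293.00 K, T_C = 293.00 × (1 − 1/29.3) = 283.00 K.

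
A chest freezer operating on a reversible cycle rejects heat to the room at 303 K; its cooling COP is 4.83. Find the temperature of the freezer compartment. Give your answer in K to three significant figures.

For a Carnot refrigerator COP_R = T_C/(T_H − T_C), so T_C = COP·T_H/(1 + COP).
With T_H = 303.00 K, T_C = 4.83 × 303.00/5.830 = 251.03 K.

251 K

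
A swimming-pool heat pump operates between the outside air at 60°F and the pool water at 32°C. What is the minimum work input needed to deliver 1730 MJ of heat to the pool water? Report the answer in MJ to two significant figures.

In absolute terms T_C = 288.71 K and T_H = 305.15 K, so ΔT = 16.44 K.
The reversible limit is COP_HP = T_H/ΔT = 18.56, so W_min = Q_H/COP = Q_H·ΔT/T_H.
W_min = 1730 × 16.44/305.15 = 93.23 MJ.

93 MJ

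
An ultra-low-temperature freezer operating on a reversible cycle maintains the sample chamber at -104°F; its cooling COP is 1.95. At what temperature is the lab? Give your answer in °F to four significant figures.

78.39 °F

COP_R = T_C/(T_H − T_C) gives T_H − T_C = T_C/COP.
With T_C = 197.59 K, T_H = 197.59 × (1 + 1/1.95) = 298.92 K.
Converting, 298.92 K = 78.39°F.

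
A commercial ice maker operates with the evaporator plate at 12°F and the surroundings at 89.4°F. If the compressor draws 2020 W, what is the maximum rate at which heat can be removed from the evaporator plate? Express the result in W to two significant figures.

In absolute terms T_C = 262.04 K and T_H = 305.04 K, so ΔT = 43.00 K.
COP_Carnot = T_C/ΔT = 262.04/43.00 = 6.094.
Q̇_max = COP_Carnot × Ẇ = 6.094 × 2020 W = 12310 W.

12000 W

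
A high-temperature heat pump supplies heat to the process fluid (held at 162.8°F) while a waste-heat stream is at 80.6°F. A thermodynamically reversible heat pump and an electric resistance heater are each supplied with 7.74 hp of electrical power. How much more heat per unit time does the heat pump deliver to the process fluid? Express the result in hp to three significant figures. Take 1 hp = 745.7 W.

In absolute terms T_C = 300.15 K and T_H = 345.82 K, so ΔT = 45.67 K.
COP_Carnot = T_H/ΔT = 345.82/45.67 = 7.573.
The heat pump delivers Q̇_H = COP × Ẇ = 58.61 hp; the resistance heater delivers Ẇ = 7.740 hp.
Extra = (COP − 1)·Ẇ = 50.87 hp.

50.9 hp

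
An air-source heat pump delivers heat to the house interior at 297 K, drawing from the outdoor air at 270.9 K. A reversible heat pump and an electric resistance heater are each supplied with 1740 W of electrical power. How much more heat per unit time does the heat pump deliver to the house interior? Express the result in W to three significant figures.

The reservoir spacing is ΔT = 297 − 270.9 = 26.10 K.
COP_Carnot = T_H/ΔT = 297.00/26.10 = 11.38.
The heat pump delivers Q̇_H = COP × Ẇ = 19800 W; the resistance heater delivers Ẇ = 1740 W.
Extra = (COP − 1)·Ẇ = 18060 W.

18100 W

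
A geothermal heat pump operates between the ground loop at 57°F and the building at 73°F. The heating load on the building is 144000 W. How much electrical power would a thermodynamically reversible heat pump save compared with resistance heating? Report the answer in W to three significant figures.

In absolute terms T_C = 287.04 K and T_H = 295.93 K, so ΔT = 8.889 K.
COP_Carnot = T_H/ΔT = 295.93/8.889 = 33.29.
Resistance heating needs Ẇ_res = Q̇_H = 144000 W; the reversible heat pump needs only Ẇ_hp = Q̇_H/COP = 4325 W.
Saving = 144000 − 4325 = 139700 W.

140000 W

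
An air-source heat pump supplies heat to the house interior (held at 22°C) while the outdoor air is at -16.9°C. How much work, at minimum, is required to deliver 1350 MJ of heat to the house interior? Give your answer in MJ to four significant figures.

177.9 MJ

In absolute terms T_C = 256.25 K and T_H = 295.15 K, so ΔT = 38.90 K.
The reversible limit is COP_HP = T_H/ΔT = 7.587, so W_min = Q_H/COP = Q_H·ΔT/T_H.
W_min = 1350 × 38.90/295.15 = 177.9 MJ.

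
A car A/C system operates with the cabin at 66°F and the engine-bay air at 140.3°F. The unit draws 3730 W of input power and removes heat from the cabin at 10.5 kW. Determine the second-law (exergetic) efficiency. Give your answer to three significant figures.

Converting, Q̇_C = 10.50 kW = 10500 W, so COP_actual = Q̇_C/Ẇ = 10500/3730 = 2.815.
In absolute terms T_C = 292.04 K and T_H = 333.32 K, so ΔT = 41.28 K.
COP_Carnot = T_C/ΔT = 292.04/41.28 = 7.075.
η_II = COP_actual/COP_Carnot = 2.815/7.075 = 0.3979.

0.398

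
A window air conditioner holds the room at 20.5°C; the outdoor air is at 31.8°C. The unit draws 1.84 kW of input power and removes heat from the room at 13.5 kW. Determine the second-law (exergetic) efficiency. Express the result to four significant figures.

COP_actual = Q̇_C/Ẇ = 13.50/1.840 = 7.337.
In absolute terms T_C = 293.65 K and T_H = 304.95 K, so ΔT = 11.30 K.
COP_Carnot = T_C/ΔT = 293.65/11.30 = 25.99.
η_II = COP_actual/COP_Carnot = 7.337/25.99 = 0.2823.

0.2823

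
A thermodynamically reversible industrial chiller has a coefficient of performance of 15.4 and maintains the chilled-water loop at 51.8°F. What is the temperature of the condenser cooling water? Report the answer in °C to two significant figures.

29 °C

COP_R = T_C/(T_H − T_C) gives T_H − T_C = T_C/COP.
With T_C = 284.15 K, T_H = 284.15 × (1 + 1/15.4) = 302.60 K.
Converting, 302.60 K = 29.45°C.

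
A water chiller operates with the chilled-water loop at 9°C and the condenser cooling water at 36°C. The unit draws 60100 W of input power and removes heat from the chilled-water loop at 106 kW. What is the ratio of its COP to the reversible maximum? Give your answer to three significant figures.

0.169

Converting, Q̇_C = 106.0 kW = 106000 W, so COP_actual = Q̇_C/Ẇ = 106000/60100 = 1.764.
In absolute terms T_C = 282.15 K and T_H = 309.15 K, so ΔT = 27.00 K.
COP_Carnot = T_C/ΔT = 282.15/27.00 = 10.45.
η_II = COP_actual/COP_Carnot = 1.764/10.45 = 0.1688.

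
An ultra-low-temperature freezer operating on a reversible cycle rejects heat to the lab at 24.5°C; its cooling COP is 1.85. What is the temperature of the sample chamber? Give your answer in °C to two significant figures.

For a Carnot refrigerator COP_R = T_C/(T_H − T_C), so T_C = COP·T_H/(1 + COP).
With T_H = 297.65 K, T_C = 1.85 × 297.65/2.850 = 193.21 K.
Converting, 193.21 K = -79.94°C.

-80 °C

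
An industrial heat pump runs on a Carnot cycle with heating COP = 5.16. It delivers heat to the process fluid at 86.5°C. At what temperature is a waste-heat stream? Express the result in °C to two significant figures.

COP_HP = T_H/(T_H − T_C) gives T_H − T_C = T_H/COP.
With T_H = 359.65 K, T_C = 359.65 × (1 − 1/5.16) = 289.95 K.
Converting, 289.95 K = 16.80°C.

17 °C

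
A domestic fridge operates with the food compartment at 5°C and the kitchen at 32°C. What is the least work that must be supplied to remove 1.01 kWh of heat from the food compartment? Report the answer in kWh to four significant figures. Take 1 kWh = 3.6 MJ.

0.09804 kWh

In absolute terms T_C = 278.15 K and T_H = 305.15 K, so ΔT = 27.00 K.
The reversible limit is COP_R = T_C/ΔT = 10.30, so W_min = Q_C/COP = Q_C·ΔT/T_C.
W_min = 1.010 × 27.00/278.15 = 0.09804 kWh.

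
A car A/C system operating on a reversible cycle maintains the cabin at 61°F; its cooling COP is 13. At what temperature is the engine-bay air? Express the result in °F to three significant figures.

COP_R = T_C/(T_H − T_C) gives T_H − T_C = T_C/COP.
With T_C = 289.26 K, T_H = 289.26 × (1 + 1/13) = 311.51 K.
Converting, 311.51 K = 101.05°F.

101 °F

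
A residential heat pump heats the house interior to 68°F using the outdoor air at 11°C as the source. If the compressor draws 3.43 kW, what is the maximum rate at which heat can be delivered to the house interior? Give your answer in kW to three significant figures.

In absolute terms T_C = 284.15 K and T_H = 293.15 K, so ΔT = 9.000 K.
COP_Carnot = T_H/ΔT = 293.15/9.000 = 32.57.
Q̇_max = COP_Carnot × Ẇ = 32.57 × 3.430 kW = 111.7 kW.

112 kW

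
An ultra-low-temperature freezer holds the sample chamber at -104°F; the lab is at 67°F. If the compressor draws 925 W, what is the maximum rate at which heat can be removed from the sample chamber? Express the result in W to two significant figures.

In absolute terms T_C = 197.59 K and T_H = 292.59 K, so ΔT = 95.00 K.
COP_Carnot = T_C/ΔT = 197.59/95.00 = 2.080.
Q̇_max = COP_Carnot × Ẇ = 2.080 × 925.0 W = 1924 W.

1900 W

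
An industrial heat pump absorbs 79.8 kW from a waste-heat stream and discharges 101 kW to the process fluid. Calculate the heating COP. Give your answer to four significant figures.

The first law gives Q̇_H = Q̇_C + Ẇ, so the three rates are Q̇_C = 79.80, Q̇_H = 101.0, Ẇ = 21.20 kW.
COP_HP = Q̇_H/Ẇ = 101.0/21.20 = 4.764.

4.764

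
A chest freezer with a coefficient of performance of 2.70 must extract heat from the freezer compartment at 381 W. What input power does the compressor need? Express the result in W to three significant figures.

141 W

Ẇ = Q̇_C/COP = 381.0/2.70 = 141.1 W.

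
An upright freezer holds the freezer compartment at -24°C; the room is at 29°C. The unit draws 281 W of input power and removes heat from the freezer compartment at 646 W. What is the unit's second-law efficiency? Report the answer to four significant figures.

COP_actual = Q̇_C/Ẇ = 646.0/281.0 = 2.299.
In absolute terms T_C = 249.15 K and T_H = 302.15 K, so ΔT = 53.00 K.
COP_Carnot = T_C/ΔT = 249.15/53.00 = 4.701.
η_II = COP_actual/COP_Carnot = 2.299/4.701 = 0.4890.

0.4890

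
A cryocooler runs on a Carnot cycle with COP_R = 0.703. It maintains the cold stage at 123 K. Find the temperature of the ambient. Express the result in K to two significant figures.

300 K

COP_R = T_C/(T_H − T_C) gives T_H − T_C = T_C/COP.
With T_C = 123.00 K, T_H = 123.00 × (1 + 1/0.703) = 297.96 K.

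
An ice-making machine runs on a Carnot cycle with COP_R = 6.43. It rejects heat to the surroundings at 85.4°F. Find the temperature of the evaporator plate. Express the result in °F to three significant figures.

12.0 °F

For a Carnot refrigerator COP_R = T_C/(T_H − T_C), so T_C = COP·T_H/(1 + COP).
With T_H = 302.82 K, T_C = 6.43 × 302.82/7.430 = 262.06 K.
Converting, 262.06 K = 12.04°F.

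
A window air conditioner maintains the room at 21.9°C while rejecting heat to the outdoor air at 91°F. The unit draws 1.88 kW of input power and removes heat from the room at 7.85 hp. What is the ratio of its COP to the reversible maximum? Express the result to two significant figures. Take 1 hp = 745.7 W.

Converting, Q̇_C = 7.850 hp = 5.854 kW, so COP_actual = Q̇_C/Ẇ = 5.854/1.880 = 3.114.
In absolute terms T_C = 295.05 K and T_H = 305.93 K, so ΔT = 10.88 K.
COP_Carnot = T_C/ΔT = 295.05/10.88 = 27.12.
η_II = COP_actual/COP_Carnot = 3.114/27.12 = 0.1148.

0.11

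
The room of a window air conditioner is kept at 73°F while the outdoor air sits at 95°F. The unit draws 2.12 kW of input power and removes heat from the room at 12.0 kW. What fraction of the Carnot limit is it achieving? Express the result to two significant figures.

0.23

COP_actual = Q̇_C/Ẇ = 12.00/2.120 = 5.660.
In absolute terms T_C = 295.93 K and T_H = 308.15 K, so ΔT = 12.22 K.
COP_Carnot = T_C/ΔT = 295.93/12.22 = 24.21.
η_II = COP_actual/COP_Carnot = 5.660/24.21 = 0.2338.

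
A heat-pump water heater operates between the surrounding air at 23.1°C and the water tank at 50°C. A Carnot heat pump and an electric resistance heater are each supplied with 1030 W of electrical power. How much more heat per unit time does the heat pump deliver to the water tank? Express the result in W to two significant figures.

In absolute terms T_C = 296.25 K and T_H = 323.15 K, so ΔT = 26.90 K.
COP_Carnot = T_H/ΔT = 323.15/26.90 = 12.01.
The heat pump delivers Q̇_H = COP × Ẇ = 12370 W; the resistance heater delivers Ẇ = 1030 W.
Extra = (COP − 1)·Ẇ = 11340 W.

11000 W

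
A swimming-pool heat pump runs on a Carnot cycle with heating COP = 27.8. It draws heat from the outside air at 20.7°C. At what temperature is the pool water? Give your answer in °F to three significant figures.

COP_HP = T_H/(T_H − T_C) rearranges to T_H = COP·T_C/(COP − 1).
With T_C = 293.85 K, T_H = 27.8 × 293.85/26.80 = 304.81 K.
Converting, 304.81 K = 89.00°F.

89.0 °F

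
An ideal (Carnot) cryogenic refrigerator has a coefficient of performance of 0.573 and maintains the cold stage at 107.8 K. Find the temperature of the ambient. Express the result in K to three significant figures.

296 K

COP_R = T_C/(T_H − T_C) gives T_H − T_C = T_C/COP.
With T_C = 107.80 K, T_H = 107.80 × (1 + 1/0.573) = 295.93 K.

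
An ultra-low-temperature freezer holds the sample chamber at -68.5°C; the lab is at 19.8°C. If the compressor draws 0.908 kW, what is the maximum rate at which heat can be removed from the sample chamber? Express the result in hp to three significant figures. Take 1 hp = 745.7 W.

2.82 hp

In absolute terms T_C = 204.65 K and T_H = 292.95 K, so ΔT = 88.30 K.
COP_Carnot = T_C/ΔT = 204.65/88.30 = 2.318.
Q̇_max = COP_Carnot × Ẇ = 2.318 × 0.9080 kW = 2.104 kW = 2.822 hp.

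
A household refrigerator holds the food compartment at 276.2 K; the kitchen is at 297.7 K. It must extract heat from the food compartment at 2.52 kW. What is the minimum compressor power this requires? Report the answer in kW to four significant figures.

The reservoir spacing is ΔT = 297.7 − 276.2 = 21.50 K.
COP_Carnot = T_C/ΔT = 276.20/21.50 = 12.85.
Ẇ_min = Q̇/COP_Carnot = 2.520/12.85 = 0.1962 kW.

0.1962 kW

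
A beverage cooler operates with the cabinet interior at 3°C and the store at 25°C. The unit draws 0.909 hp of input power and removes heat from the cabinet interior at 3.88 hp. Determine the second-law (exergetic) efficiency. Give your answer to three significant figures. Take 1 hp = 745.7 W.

0.340

COP_actual = Q̇_C/Ẇ = 3.880/0.9090 = 4.268.
In absolute terms T_C = 276.15 K and T_H = 298.15 K, so ΔT = 22.00 K.
COP_Carnot = T_C/ΔT = 276.15/22.00 = 12.55.
η_II = COP_actual/COP_Carnot = 4.268/12.55 = 0.3401.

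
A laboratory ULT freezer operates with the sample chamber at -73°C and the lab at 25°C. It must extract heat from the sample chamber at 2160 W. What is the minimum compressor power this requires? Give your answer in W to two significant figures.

In absolute terms T_C = 200.15 K and T_H = 298.15 K, so ΔT = 98.00 K.
COP_Carnot = T_C/ΔT = 200.15/98.00 = 2.042.
Ẇ_min = Q̇/COP_Carnot = 2160/2.042 = 1058 W.

1100 W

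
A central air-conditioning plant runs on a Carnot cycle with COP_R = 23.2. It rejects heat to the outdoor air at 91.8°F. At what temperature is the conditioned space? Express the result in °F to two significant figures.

For a Carnot refrigerator COP_R = T_C/(T_H − T_C), so T_C = COP·T_H/(1 + COP).
With T_H = 306.37 K, T_C = 23.2 × 306.37/24.20 = 293.71 K.
Converting, 293.71 K = 69.01°F.

69 °F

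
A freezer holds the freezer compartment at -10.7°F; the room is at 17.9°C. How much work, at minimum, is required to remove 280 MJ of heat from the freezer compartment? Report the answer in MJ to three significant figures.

In absolute terms T_C = 249.43 K and T_H = 291.05 K, so ΔT = 41.62 K.
The reversible limit is COP_R = T_C/ΔT = 5.993, so W_min = Q_C/COP = Q_C·ΔT/T_C.
W_min = 280.0 × 41.62/249.43 = 46.72 MJ.

46.7 MJ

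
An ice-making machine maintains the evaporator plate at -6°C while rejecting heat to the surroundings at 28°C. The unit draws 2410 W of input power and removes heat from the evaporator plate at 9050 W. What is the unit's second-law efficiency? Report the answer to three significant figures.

COP_actual = Q̇_C/Ẇ = 9050/2410 = 3.755.
In absolute terms T_C = 267.15 K and T_H = 301.15 K, so ΔT = 34.00 K.
COP_Carnot = T_C/ΔT = 267.15/34.00 = 7.857.
η_II = COP_actual/COP_Carnot = 3.755/7.857 = 0.4779.

0.478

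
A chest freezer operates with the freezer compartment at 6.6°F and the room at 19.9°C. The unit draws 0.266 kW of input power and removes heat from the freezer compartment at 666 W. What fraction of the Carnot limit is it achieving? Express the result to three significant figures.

0.329

Converting, Q̇_C = 666.0 W = 0.6660 kW, so COP_actual = Q̇_C/Ẇ = 0.6660/0.2660 = 2.504.
In absolute terms T_C = 259.04 K and T_H = 293.05 K, so ΔT = 34.01 K.
COP_Carnot = T_C/ΔT = 259.04/34.01 = 7.616.
η_II = COP_actual/COP_Carnot = 2.504/7.616 = 0.3287.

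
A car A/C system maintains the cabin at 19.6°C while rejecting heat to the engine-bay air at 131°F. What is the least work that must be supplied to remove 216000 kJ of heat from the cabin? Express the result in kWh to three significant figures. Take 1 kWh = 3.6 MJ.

In absolute terms T_C = 292.75 K and T_H = 328.15 K, so ΔT = 35.40 K.
The reversible limit is COP_R = T_C/ΔT = 8.270, so W_min = Q_C/COP = Q_C·ΔT/T_C.
W_min = 216000 × 35.40/292.75 = 26120 kJ = 7.255 kWh.

7.26 kWh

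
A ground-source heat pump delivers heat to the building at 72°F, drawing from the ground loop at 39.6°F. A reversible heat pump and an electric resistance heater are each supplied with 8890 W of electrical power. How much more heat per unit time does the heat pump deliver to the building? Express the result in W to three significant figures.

In absolute terms T_C = 277.37 K and T_H = 295.37 K, so ΔT = 18.00 K.
COP_Carnot = T_H/ΔT = 295.37/18.00 = 16.41.
The heat pump delivers Q̇_H = COP × Ẇ = 145900 W; the resistance heater delivers Ẇ = 8890 W.
Extra = (COP − 1)·Ẇ = 137000 W.

137000 W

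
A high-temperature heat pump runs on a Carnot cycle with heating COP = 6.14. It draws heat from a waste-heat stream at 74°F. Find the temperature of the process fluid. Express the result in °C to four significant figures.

81.01 °C

COP_HP = T_H/(T_H − T_C) rearranges to T_H = COP·T_C/(COP − 1).
With T_C = 296.48 K, T_H = 6.14 × 296.48/5.140 = 354.16 K.
Converting, 354.16 K = 81.01°C.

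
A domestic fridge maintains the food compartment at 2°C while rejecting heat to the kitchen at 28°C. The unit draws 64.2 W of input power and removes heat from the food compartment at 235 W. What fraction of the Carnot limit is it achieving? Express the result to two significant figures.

COP_actual = Q̇_C/Ẇ = 235.0/64.20 = 3.660.
In absolute terms T_C = 275.15 K and T_H = 301.15 K, so ΔT = 26.00 K.
COP_Carnot = T_C/ΔT = 275.15/26.00 = 10.58.
η_II = COP_actual/COP_Carnot = 3.660/10.58 = 0.3459.

0.35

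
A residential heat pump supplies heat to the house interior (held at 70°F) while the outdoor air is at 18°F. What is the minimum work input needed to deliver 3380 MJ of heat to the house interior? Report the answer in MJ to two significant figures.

330 MJ

In absolute terms T_C = 265.37 K and T_H = 294.26 K, so ΔT = 28.89 K.
The reversible limit is COP_HP = T_H/ΔT = 10.19, so W_min = Q_H/COP = Q_H·ΔT/T_H.
W_min = 3380 × 28.89/294.26 = 331.8 MJ.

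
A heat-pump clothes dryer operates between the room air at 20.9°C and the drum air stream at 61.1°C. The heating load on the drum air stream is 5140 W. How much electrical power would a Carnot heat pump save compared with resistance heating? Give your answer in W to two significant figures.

4500 W

In absolute terms T_C = 294.05 K and T_H = 334.25 K, so ΔT = 40.20 K.
COP_Carnot = T_H/ΔT = 334.25/40.20 = 8.315.
Resistance heating needs Ẇ_res = Q̇_H = 5140 W; the reversible heat pump needs only Ẇ_hp = Q̇_H/COP = 618.2 W.
Saving = 5140 − 618.2 = 4522 W.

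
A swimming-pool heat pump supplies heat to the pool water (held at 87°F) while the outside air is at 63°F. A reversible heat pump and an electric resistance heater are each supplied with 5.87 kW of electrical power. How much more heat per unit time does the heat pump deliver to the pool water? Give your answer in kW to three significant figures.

In absolute terms T_C = 290.37 K and T_H = 303.71 K, so ΔT = 13.33 K.
COP_Carnot = T_H/ΔT = 303.71/13.33 = 22.78.
The heat pump delivers Q̇_H = COP × Ẇ = 133.7 kW; the resistance heater delivers Ẇ = 5.870 kW.
Extra = (COP − 1)·Ẇ = 127.8 kW.

128 kW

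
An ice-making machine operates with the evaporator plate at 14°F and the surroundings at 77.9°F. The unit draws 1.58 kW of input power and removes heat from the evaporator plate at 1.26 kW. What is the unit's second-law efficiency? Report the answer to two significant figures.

0.11

COP_actual = Q̇_C/Ẇ = 1.260/1.580 = 0.7975.
In absolute terms T_C = 263.15 K and T_H = 298.65 K, so ΔT = 35.50 K.
COP_Carnot = T_C/ΔT = 263.15/35.50 = 7.413.
η_II = COP_actual/COP_Carnot = 0.7975/7.413 = 0.1076.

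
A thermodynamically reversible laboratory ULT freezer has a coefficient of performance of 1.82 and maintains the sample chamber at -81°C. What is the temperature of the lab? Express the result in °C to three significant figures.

COP_R = T_C/(T_H − T_C) gives T_H − T_C = T_C/COP.
With T_C = 192.15 K, T_H = 192.15 × (1 + 1/1.82) = 297.73 K.
Converting, 297.73 K = 24.58°C.

24.6 °C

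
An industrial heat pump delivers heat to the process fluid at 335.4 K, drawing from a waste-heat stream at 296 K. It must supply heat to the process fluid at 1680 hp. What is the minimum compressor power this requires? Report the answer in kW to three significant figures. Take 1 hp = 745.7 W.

147 kW

The reservoir spacing is ΔT = 335.4 − 296 = 39.40 K.
COP_Carnot = T_H/ΔT = 335.40/39.40 = 8.513.
Ẇ_min = Q̇/COP_Carnot = 1680/8.513 = 197.4 hp = 147.2 kW.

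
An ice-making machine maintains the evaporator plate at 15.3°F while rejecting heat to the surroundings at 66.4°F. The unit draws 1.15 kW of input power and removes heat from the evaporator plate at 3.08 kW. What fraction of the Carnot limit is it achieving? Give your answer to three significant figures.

COP_actual = Q̇_C/Ẇ = 3.080/1.150 = 2.678.
In absolute terms T_C = 263.87 K and T_H = 292.26 K, so ΔT = 28.39 K.
COP_Carnot = T_C/ΔT = 263.87/28.39 = 9.295.
η_II = COP_actual/COP_Carnot = 2.678/9.295 = 0.2881.

0.288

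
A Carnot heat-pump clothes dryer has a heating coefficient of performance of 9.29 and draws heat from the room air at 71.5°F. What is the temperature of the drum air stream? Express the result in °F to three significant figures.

136 °F

COP_HP = T_H/(T_H − T_C) rearranges to T_H = COP·T_C/(COP − 1).
With T_C = 295.09 K, T_H = 9.29 × 295.09/8.290 = 330.69 K.
Converting, 330.69 K = 135.57°F.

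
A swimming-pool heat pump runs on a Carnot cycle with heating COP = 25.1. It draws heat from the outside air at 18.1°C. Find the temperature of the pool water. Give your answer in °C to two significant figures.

COP_HP = T_H/(T_H − T_C) rearranges to T_H = COP·T_C/(COP − 1).
With T_C = 291.25 K, T_H = 25.1 × 291.25/24.10 = 303.34 K.
Converting, 303.34 K = 30.19°C.

30 °C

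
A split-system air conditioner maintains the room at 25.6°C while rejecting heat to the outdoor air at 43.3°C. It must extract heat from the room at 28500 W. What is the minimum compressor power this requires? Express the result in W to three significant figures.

1690 W

In absolute terms T_C = 298.75 K and T_H = 316.45 K, so ΔT = 17.70 K.
COP_Carnot = T_C/ΔT = 298.75/17.70 = 16.88.
Ẇ_min = Q̇/COP_Carnot = 28500/16.88 = 1689 W.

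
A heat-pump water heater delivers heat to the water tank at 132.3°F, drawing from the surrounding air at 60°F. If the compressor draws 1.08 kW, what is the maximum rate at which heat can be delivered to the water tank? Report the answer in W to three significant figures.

8840 W

In absolute terms T_C = 288.71 K and T_H = 328.87 K, so ΔT = 40.17 K.
COP_Carnot = T_H/ΔT = 328.87/40.17 = 8.188.
Q̇_max = COP_Carnot × Ẇ = 8.188 × 1.080 kW = 8.843 kW = 8843 W.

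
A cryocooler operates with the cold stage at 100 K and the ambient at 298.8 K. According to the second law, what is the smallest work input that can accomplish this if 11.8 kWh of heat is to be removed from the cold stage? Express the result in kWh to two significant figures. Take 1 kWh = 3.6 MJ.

23 kWh

The reservoir spacing is ΔT = 298.8 − 100 = 198.8 K.
The reversible limit is COP_R = T_C/ΔT = 0.5030, so W_min = Q_C/COP = Q_C·ΔT/T_C.
W_min = 11.80 × 198.8/100.00 = 23.46 kWh.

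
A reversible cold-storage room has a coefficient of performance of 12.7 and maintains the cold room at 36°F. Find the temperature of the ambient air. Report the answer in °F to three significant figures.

COP_R = T_C/(T_H − T_C) gives T_H − T_C = T_C/COP.
With T_C = 275.37 K, T_H = 275.37 × (1 + 1/12.7) = 297.06 K.
Converting, 297.06 K = 75.03°F.

75.0 °F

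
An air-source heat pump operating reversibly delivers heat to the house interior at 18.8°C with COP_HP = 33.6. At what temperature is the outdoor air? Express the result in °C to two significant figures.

COP_HP = T_H/(T_H − T_C) gives T_H − T_C = T_H/COP.
With T_H = 291.95 K, T_C = 291.95 × (1 − 1/33.6) = 283.26 K.
Converting, 283.26 K = 10.11°C.

10 °C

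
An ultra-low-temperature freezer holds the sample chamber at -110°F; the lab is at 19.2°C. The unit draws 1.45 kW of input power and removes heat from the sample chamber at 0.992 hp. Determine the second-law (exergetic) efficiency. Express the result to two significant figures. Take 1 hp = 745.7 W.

Converting, Q̇_C = 0.9920 hp = 0.7397 kW, so COP_actual = Q̇_C/Ẇ = 0.7397/1.450 = 0.5102.
In absolute terms T_C = 194.26 K and T_H = 292.35 K, so ΔT = 98.09 K.
COP_Carnot = T_C/ΔT = 194.26/98.09 = 1.980.
η_II = COP_actual/COP_Carnot = 0.5102/1.980 = 0.2576.

0.26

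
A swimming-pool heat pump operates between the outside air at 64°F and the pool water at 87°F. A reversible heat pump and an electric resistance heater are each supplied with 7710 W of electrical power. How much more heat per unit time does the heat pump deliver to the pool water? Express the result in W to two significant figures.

In absolute terms T_C = 290.93 K and T_H = 303.71 K, so ΔT = 12.78 K.
COP_Carnot = T_H/ΔT = 303.71/12.78 = 23.77.
The heat pump delivers Q̇_H = COP × Ẇ = 183300 W; the resistance heater delivers Ẇ = 7710 W.
Extra = (COP − 1)·Ẇ = 175500 W.

180000 W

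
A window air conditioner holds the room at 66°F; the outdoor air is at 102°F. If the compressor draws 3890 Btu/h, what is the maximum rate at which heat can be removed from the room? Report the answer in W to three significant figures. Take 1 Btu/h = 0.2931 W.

In absolute terms T_C = 292.04 K and T_H = 312.04 K, so ΔT = 20.00 K.
COP_Carnot = T_C/ΔT = 292.04/20.00 = 14.60.
Q̇_max = COP_Carnot × Ẇ = 14.60 × 3890 Btu/h = 56800 Btu/h = 16650 W.

16600 W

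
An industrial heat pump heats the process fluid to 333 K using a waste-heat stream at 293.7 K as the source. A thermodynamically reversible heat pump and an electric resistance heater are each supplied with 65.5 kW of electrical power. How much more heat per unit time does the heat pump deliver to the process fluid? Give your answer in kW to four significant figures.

489.5 kW

The reservoir spacing is ΔT = 333 − 293.7 = 39.30 K.
COP_Carnot = T_H/ΔT = 333.00/39.30 = 8.473.
The heat pump delivers Q̇_H = COP × Ẇ = 555.0 kW; the resistance heater delivers Ẇ = 65.50 kW.
Extra = (COP − 1)·Ẇ = 489.5 kW.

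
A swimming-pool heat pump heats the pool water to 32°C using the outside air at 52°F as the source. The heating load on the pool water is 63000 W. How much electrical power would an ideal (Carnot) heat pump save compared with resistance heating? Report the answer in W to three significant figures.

In absolute terms T_C = 284.26 K and T_H = 305.15 K, so ΔT = 20.89 K.
COP_Carnot = T_H/ΔT = 305.15/20.89 = 14.61.
Resistance heating needs Ẇ_res = Q̇_H = 63000 W; the reversible heat pump needs only Ẇ_hp = Q̇_H/COP = 4313 W.
Saving = 63000 − 4313 = 58690 W.

58700 W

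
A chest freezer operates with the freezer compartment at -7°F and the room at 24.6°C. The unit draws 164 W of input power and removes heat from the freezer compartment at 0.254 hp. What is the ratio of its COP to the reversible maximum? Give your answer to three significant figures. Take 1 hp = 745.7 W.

Converting, Q̇_C = 0.2540 hp = 189.4 W, so COP_actual = Q̇_C/Ẇ = 189.4/164.0 = 1.155.
In absolute terms T_C = 251.48 K and T_H = 297.75 K, so ΔT = 46.27 K.
COP_Carnot = T_C/ΔT = 251.48/46.27 = 5.436.
η_II = COP_actual/COP_Carnot = 1.155/5.436 = 0.2125.

0.212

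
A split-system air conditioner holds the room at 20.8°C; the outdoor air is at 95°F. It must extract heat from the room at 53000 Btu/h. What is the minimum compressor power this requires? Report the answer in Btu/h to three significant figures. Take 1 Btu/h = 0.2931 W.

2560 Btu/h

In absolute terms T_C = 293.95 K and T_H = 308.15 K, so ΔT = 14.20 K.
COP_Carnot = T_C/ΔT = 293.95/14.20 = 20.70.
Ẇ_min = Q̇/COP_Carnot = 53000/20.70 = 2560 Btu/h.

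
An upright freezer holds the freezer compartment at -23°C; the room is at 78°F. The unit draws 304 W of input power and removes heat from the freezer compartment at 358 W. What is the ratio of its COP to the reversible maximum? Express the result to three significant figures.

COP_actual = Q̇_C/Ẇ = 358.0/304.0 = 1.178.
In absolute terms T_C = 250.15 K and T_H = 298.71 K, so ΔT = 48.56 K.
COP_Carnot = T_C/ΔT = 250.15/48.56 = 5.152.
η_II = COP_actual/COP_Carnot = 1.178/5.152 = 0.2286.

0.229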